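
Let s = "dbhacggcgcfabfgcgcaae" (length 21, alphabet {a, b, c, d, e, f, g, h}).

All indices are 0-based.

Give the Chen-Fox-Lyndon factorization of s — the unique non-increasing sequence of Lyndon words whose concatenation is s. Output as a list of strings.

["d", "bh", "acggcgcf", "abfgcgc", "aae"]

emit factor 1: 'd' (i=0, period=1)
emit factor 2: 'bh' (i=1, period=2)
emit factor 3: 'acggcgcf' (i=3, period=8)
emit factor 4: 'abfgcgc' (i=11, period=7)
emit factor 5: 'aae' (i=18, period=3)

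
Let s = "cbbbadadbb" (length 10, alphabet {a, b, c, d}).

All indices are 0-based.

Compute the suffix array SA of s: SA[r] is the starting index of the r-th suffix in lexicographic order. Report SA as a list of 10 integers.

[4, 6, 9, 3, 8, 2, 1, 0, 5, 7]

rank | idx | suffix
   0 |   4 | adadbb
   1 |   6 | adbb
   2 |   9 | b
   3 |   3 | badadbb
   4 |   8 | bb
   5 |   2 | bbadadbb
   6 |   1 | bbbadadbb
   7 |   0 | cbbbadadbb
   8 |   5 | dadbb
   9 |   7 | dbb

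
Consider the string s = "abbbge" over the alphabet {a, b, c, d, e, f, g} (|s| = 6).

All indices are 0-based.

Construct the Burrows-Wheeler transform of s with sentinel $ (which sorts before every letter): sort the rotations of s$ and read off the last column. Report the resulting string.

e$abbgb

rank  rotation last
    0  $abbbge  e
    1  abbbge$  $
    2  bbbge$a  a
    3  bbge$ab  b
    4  bge$abb  b
    5  e$abbbg  g
    6  ge$abbb  b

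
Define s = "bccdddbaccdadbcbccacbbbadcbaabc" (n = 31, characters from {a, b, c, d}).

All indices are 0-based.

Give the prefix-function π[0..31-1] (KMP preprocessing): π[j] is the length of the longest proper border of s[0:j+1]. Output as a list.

[0, 0, 0, 0, 0, 0, 1, 0, 0, 0, 0, 0, 0, 1, 2, 1, 2, 3, 0, 0, 1, 1, 1, 0, 0, 0, 1, 0, 0, 1, 2]

π[0] = 0
j=1 s[j]='c': π[1]=0 (border '')
j=2 s[j]='c': π[2]=0 (border '')
j=3 s[j]='d': π[3]=0 (border '')
j=4 s[j]='d': π[4]=0 (border '')
j=5 s[j]='d': π[5]=0 (border '')
j=6 s[j]='b': π[6]=1 (border 'b')
j=7 s[j]='a': k: 1→0; π[7]=0 (border '')
j=8 s[j]='c': π[8]=0 (border '')
j=9 s[j]='c': π[9]=0 (border '')
j=10 s[j]='d': π[10]=0 (border '')
j=11 s[j]='a': π[11]=0 (border '')
j=12 s[j]='d': π[12]=0 (border '')
j=13 s[j]='b': π[13]=1 (border 'b')
j=14 s[j]='c': π[14]=2 (border 'bc')
j=15 s[j]='b': k: 2→0; π[15]=1 (border 'b')
j=16 s[j]='c': π[16]=2 (border 'bc')
j=17 s[j]='c': π[17]=3 (border 'bcc')
j=18 s[j]='a': k: 3→0; π[18]=0 (border '')
j=19 s[j]='c': π[19]=0 (border '')
j=20 s[j]='b': π[20]=1 (border 'b')
j=21 s[j]='b': k: 1→0; π[21]=1 (border 'b')
j=22 s[j]='b': k: 1→0; π[22]=1 (border 'b')
j=23 s[j]='a': k: 1→0; π[23]=0 (border '')
j=24 s[j]='d': π[24]=0 (border '')
j=25 s[j]='c': π[25]=0 (border '')
j=26 s[j]='b': π[26]=1 (border 'b')
j=27 s[j]='a': k: 1→0; π[27]=0 (border '')
j=28 s[j]='a': π[28]=0 (border '')
j=29 s[j]='b': π[29]=1 (border 'b')
j=30 s[j]='c': π[30]=2 (border 'bc')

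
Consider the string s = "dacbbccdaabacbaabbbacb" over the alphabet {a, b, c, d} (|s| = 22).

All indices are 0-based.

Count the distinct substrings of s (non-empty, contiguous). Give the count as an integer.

sorted suffixes:
  #0 SA[0]=8  'aabacbaabbbacb'
  #1 SA[1]=14  'aabbbacb'
  #2 SA[2]=9  'abacbaabbbacb'
  #3 SA[3]=15  'abbbacb'
  #4 SA[4]=19  'acb'
  #5 SA[5]=11  'acbaabbbacb'
  #6 SA[6]=1  'acbbccdaabacbaabbbacb'
  #7 SA[7]=21  'b'
  #8 SA[8]=13  'baabbbacb'
  #9 SA[9]=18  'bacb'
  #10 SA[10]=10  'bacbaabbbacb'
  #11 SA[11]=17  'bbacb'
  #12 SA[12]=16  'bbbacb'
  #13 SA[13]=3  'bbccdaabacbaabbbacb'
  #14 SA[14]=4  'bccdaabacbaabbbacb'
  #15 SA[15]=20  'cb'
  #16 SA[16]=12  'cbaabbbacb'
  #17 SA[17]=2  'cbbccdaabacbaabbbacb'
  #18 SA[18]=5  'ccdaabacbaabbbacb'
  #19 SA[19]=6  'cdaabacbaabbbacb'
  #20 SA[20]=7  'daabacbaabbbacb'
  #21 SA[21]=0  'dacbbccdaabacbaabbbacb'

SA = [8, 14, 9, 15, 19, 11, 1, 21, 13, 18, 10, 17, 16, 3, 4, 20, 12, 2, 5, 6, 7, 0]
rank  pair      lcp
   1  s[8:],s[14:]  3  'aab'
   2  s[14:],s[9:]  1  'a'
   3  s[9:],s[15:]  2  'ab'
   4  s[15:],s[19:]  1  'a'
   5  s[19:],s[11:]  3  'acb'
   6  s[11:],s[1:]  3  'acb'
   7  s[1:],s[21:]  0  ''
   8  s[21:],s[13:]  1  'b'
   9  s[13:],s[18:]  2  'ba'
  10  s[18:],s[10:]  4  'bacb'
  11  s[10:],s[17:]  1  'b'
  12  s[17:],s[16:]  2  'bb'
  13  s[16:],s[3:]  2  'bb'
  14  s[3:],s[4:]  1  'b'
  15  s[4:],s[20:]  0  ''
  16  s[20:],s[12:]  2  'cb'
  17  s[12:],s[2:]  2  'cb'
  18  s[2:],s[5:]  1  'c'
  19  s[5:],s[6:]  1  'c'
  20  s[6:],s[7:]  0  ''
  21  s[7:],s[0:]  2  'da'

n(n+1)/2 = 22·23/2 = 253
Σ LCP = 0 + 3 + 1 + 2 + 1 + 3 + 3 + 0 + 1 + 2 + 4 + 1 + 2 + 2 + 1 + 0 + 2 + 2 + 1 + 1 + 0 + 2 = 34
distinct = 253 − 34 = 219

219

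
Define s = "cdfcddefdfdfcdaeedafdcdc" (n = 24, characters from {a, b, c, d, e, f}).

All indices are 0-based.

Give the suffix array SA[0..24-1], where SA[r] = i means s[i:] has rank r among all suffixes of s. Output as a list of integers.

rank | idx | suffix
   0 |  14 | aeedafdcdc
   1 |  18 | afdcdc
   2 |  23 | c
   3 |  12 | cdaeedafdcdc
   4 |  21 | cdc
   5 |   3 | cddefdfdfcdaeedafdcdc
   6 |   0 | cdfcddefdfdfcdaeedafdcdc
   7 |  13 | daeedafdcdc
   8 |  17 | dafdcdc
   9 |  22 | dc
  10 |  20 | dcdc
  11 |   4 | ddefdfdfcdaeedafdcdc
  12 |   5 | defdfdfcdaeedafdcdc
  13 |  10 | dfcdaeedafdcdc
  14 |   1 | dfcddefdfdfcdaeedafdcdc
  15 |   8 | dfdfcdaeedafdcdc
  16 |  16 | edafdcdc
  17 |  15 | eedafdcdc
  18 |   6 | efdfdfcdaeedafdcdc
  19 |  11 | fcdaeedafdcdc
  20 |   2 | fcddefdfdfcdaeedafdcdc
  21 |  19 | fdcdc
  22 |   9 | fdfcdaeedafdcdc
  23 |   7 | fdfdfcdaeedafdcdc

[14, 18, 23, 12, 21, 3, 0, 13, 17, 22, 20, 4, 5, 10, 1, 8, 16, 15, 6, 11, 2, 19, 9, 7]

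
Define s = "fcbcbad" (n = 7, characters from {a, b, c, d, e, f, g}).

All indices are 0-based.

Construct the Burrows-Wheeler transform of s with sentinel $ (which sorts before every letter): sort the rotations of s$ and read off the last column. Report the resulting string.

dbccbfa$

rank  rotation  last
    0  $fcbcbad  d
    1  ad$fcbcb  b
    2  bad$fcbc  c
    3  bcbad$fc  c
    4  cbad$fcb  b
    5  cbcbad$f  f
    6  d$fcbcba  a
    7  fcbcbad$  $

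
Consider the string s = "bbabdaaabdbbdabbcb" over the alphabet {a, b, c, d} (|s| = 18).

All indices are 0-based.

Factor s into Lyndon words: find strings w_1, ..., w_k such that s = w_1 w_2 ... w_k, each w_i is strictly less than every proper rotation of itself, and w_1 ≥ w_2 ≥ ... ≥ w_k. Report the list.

["b", "b", "abd", "aaabdbbdabbcb"]

emit factor 1: 'b' (i=0, period=1)
emit factor 2: 'b' (i=1, period=1)
emit factor 3: 'abd' (i=2, period=3)
emit factor 4: 'aaabdbbdabbcb' (i=5, period=13)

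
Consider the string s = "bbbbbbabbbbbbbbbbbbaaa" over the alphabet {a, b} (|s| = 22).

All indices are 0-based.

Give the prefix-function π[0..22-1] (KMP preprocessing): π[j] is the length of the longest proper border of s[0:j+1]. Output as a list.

π[0] = 0
j=1 s[j]='b': π[1]=1 (border 'b')
j=2 s[j]='b': π[2]=2 (border 'bb')
j=3 s[j]='b': π[3]=3 (border 'bbb')
j=4 s[j]='b': π[4]=4 (border 'bbbb')
j=5 s[j]='b': π[5]=5 (border 'bbbbb')
j=6 s[j]='a': k: 5→4→3→2→1→0; π[6]=0 (border '')
j=7 s[j]='b': π[7]=1 (border 'b')
j=8 s[j]='b': π[8]=2 (border 'bb')
j=9 s[j]='b': π[9]=3 (border 'bbb')
j=10 s[j]='b': π[10]=4 (border 'bbbb')
j=11 s[j]='b': π[11]=5 (border 'bbbbb')
j=12 s[j]='b': π[12]=6 (border 'bbbbbb')
j=13 s[j]='b': k: 6→5; π[13]=6 (border 'bbbbbb')
j=14 s[j]='b': k: 6→5; π[14]=6 (border 'bbbbbb')
j=15 s[j]='b': k: 6→5; π[15]=6 (border 'bbbbbb')
j=16 s[j]='b': k: 6→5; π[16]=6 (border 'bbbbbb')
j=17 s[j]='b': k: 6→5; π[17]=6 (border 'bbbbbb')
j=18 s[j]='b': k: 6→5; π[18]=6 (border 'bbbbbb')
j=19 s[j]='a': π[19]=7 (border 'bbbbbba')
j=20 s[j]='a': k: 7→0; π[20]=0 (border '')
j=21 s[j]='a': π[21]=0 (border '')

[0, 1, 2, 3, 4, 5, 0, 1, 2, 3, 4, 5, 6, 6, 6, 6, 6, 6, 6, 7, 0, 0]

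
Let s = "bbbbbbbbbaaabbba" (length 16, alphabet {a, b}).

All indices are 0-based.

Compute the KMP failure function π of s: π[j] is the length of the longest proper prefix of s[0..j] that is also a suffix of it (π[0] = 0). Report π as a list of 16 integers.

[0, 1, 2, 3, 4, 5, 6, 7, 8, 0, 0, 0, 1, 2, 3, 0]

π[0] = 0
j=1 s[j]='b': π[1]=1 (border 'b')
j=2 s[j]='b': π[2]=2 (border 'bb')
j=3 s[j]='b': π[3]=3 (border 'bbb')
j=4 s[j]='b': π[4]=4 (border 'bbbb')
j=5 s[j]='b': π[5]=5 (border 'bbbbb')
j=6 s[j]='b': π[6]=6 (border 'bbbbbb')
j=7 s[j]='b': π[7]=7 (border 'bbbbbbb')
j=8 s[j]='b': π[8]=8 (border 'bbbbbbbb')
j=9 s[j]='a': k: 8→7→6→5→4→3→2→1→0; π[9]=0 (border '')
j=10 s[j]='a': π[10]=0 (border '')
j=11 s[j]='a': π[11]=0 (border '')
j=12 s[j]='b': π[12]=1 (border 'b')
j=13 s[j]='b': π[13]=2 (border 'bb')
j=14 s[j]='b': π[14]=3 (border 'bbb')
j=15 s[j]='a': k: 3→2→1→0; π[15]=0 (border '')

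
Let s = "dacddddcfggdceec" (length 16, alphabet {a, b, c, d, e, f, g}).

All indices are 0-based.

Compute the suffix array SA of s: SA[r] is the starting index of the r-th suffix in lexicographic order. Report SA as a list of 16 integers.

rank | idx | suffix
   0 |   1 | acddddcfggdceec
   1 |  15 | c
   2 |   2 | cddddcfggdceec
   3 |  12 | ceec
   4 |   7 | cfggdceec
   5 |   0 | dacddddcfggdceec
   6 |  11 | dceec
   7 |   6 | dcfggdceec
   8 |   5 | ddcfggdceec
   9 |   4 | dddcfggdceec
  10 |   3 | ddddcfggdceec
  11 |  14 | ec
  12 |  13 | eec
  13 |   8 | fggdceec
  14 |  10 | gdceec
  15 |   9 | ggdceec

[1, 15, 2, 12, 7, 0, 11, 6, 5, 4, 3, 14, 13, 8, 10, 9]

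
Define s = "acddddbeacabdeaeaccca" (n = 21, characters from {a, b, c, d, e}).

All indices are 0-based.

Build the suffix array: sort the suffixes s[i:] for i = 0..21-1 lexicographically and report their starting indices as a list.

[20, 10, 8, 16, 0, 14, 11, 6, 19, 9, 18, 17, 1, 5, 4, 3, 2, 12, 7, 15, 13]

rank | idx | suffix
   0 |  20 | a
   1 |  10 | abdeaeaccca
   2 |   8 | acabdeaeaccca
   3 |  16 | accca
   4 |   0 | acddddbeacabdeaeaccca
   5 |  14 | aeaccca
   6 |  11 | bdeaeaccca
   7 |   6 | beacabdeaeaccca
   8 |  19 | ca
   9 |   9 | cabdeaeaccca
  10 |  18 | cca
  11 |  17 | ccca
  12 |   1 | cddddbeacabdeaeaccca
  13 |   5 | dbeacabdeaeaccca
  14 |   4 | ddbeacabdeaeaccca
  15 |   3 | dddbeacabdeaeaccca
  16 |   2 | ddddbeacabdeaeaccca
  17 |  12 | deaeaccca
  18 |   7 | eacabdeaeaccca
  19 |  15 | eaccca
  20 |  13 | eaeaccca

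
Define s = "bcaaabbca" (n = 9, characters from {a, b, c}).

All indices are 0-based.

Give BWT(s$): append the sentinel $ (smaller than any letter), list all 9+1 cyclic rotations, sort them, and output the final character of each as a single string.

rank  rotation    last
    0  $bcaaabbca  a
    1  a$bcaaabbc  c
    2  aaabbca$bc  c
    3  aabbca$bca  a
    4  abbca$bcaa  a
    5  bbca$bcaaa  a
    6  bca$bcaaab  b
    7  bcaaabbca$  $
    8  ca$bcaaabb  b
    9  caaabbca$b  b

accaaab$bb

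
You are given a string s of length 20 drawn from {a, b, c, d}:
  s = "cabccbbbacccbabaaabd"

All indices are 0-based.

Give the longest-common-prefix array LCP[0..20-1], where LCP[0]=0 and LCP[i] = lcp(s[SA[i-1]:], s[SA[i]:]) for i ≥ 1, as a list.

rank | idx | suffix
   0 |  15 | aaabd
   1 |  16 | aabd
   2 |  13 | abaaabd
   3 |   1 | abccbbbacccbabaaabd
   4 |  17 | abd
   5 |   8 | acccbabaaabd
   6 |  14 | baaabd
   7 |  12 | babaaabd
   8 |   7 | bacccbabaaabd
   9 |   6 | bbacccbabaaabd
  10 |   5 | bbbacccbabaaabd
  11 |   2 | bccbbbacccbabaaabd
  12 |  18 | bd
  13 |   0 | cabccbbbacccbabaaabd
  14 |  11 | cbabaaabd
  15 |   4 | cbbbacccbabaaabd
  16 |  10 | ccbabaaabd
  17 |   3 | ccbbbacccbabaaabd
  18 |   9 | cccbabaaabd
  19 |  19 | d

SA = [15, 16, 13, 1, 17, 8, 14, 12, 7, 6, 5, 2, 18, 0, 11, 4, 10, 3, 9, 19]
i: (SA[i-1],SA[i]) lcp shared
  1: (15,16) 2 'aa'
  2: (16,13) 1 'a'
  3: (13,1) 2 'ab'
  4: (1,17) 2 'ab'
  5: (17,8) 1 'a'
  6: (8,14) 0 ''
  7: (14,12) 2 'ba'
  8: (12,7) 2 'ba'
  9: (7,6) 1 'b'
  10: (6,5) 2 'bb'
  11: (5,2) 1 'b'
  12: (2,18) 1 'b'
  13: (18,0) 0 ''
  14: (0,11) 1 'c'
  15: (11,4) 2 'cb'
  16: (4,10) 1 'c'
  17: (10,3) 3 'ccb'
  18: (3,9) 2 'cc'
  19: (9,19) 0 ''

[0, 2, 1, 2, 2, 1, 0, 2, 2, 1, 2, 1, 1, 0, 1, 2, 1, 3, 2, 0]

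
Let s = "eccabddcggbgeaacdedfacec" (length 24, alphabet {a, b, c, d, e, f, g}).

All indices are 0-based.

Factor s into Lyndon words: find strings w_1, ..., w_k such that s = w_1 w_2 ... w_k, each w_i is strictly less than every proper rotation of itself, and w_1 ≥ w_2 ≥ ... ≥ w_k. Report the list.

emit factor 1: 'e' (i=0, period=1)
emit factor 2: 'c' (i=1, period=1)
emit factor 3: 'c' (i=2, period=1)
emit factor 4: 'abddcggbge' (i=3, period=10)
emit factor 5: 'aacdedfacec' (i=13, period=11)

["e", "c", "c", "abddcggbge", "aacdedfacec"]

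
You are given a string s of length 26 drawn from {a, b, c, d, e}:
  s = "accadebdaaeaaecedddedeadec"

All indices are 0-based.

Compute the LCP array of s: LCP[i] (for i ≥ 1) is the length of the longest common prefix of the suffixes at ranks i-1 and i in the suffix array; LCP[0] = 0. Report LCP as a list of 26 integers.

[0, 3, 1, 1, 3, 1, 2, 0, 0, 1, 1, 1, 0, 1, 2, 1, 2, 2, 2, 0, 2, 1, 1, 2, 1, 2]

sorted suffixes:
  #0 SA[0]=8  'aaeaaecedddedeadec'
  #1 SA[1]=11  'aaecedddedeadec'
  #2 SA[2]=0  'accadebdaaeaaecedddedeadec'
  #3 SA[3]=3  'adebdaaeaaecedddedeadec'
  #4 SA[4]=22  'adec'
  #5 SA[5]=9  'aeaaecedddedeadec'
  #6 SA[6]=12  'aecedddedeadec'
  #7 SA[7]=6  'bdaaeaaecedddedeadec'
  #8 SA[8]=25  'c'
  #9 SA[9]=2  'cadebdaaeaaecedddedeadec'
  #10 SA[10]=1  'ccadebdaaeaaecedddedeadec'
  #11 SA[11]=14  'cedddedeadec'
  #12 SA[12]=7  'daaeaaecedddedeadec'
  #13 SA[13]=16  'dddedeadec'
  #14 SA[14]=17  'ddedeadec'
  #15 SA[15]=20  'deadec'
  #16 SA[16]=4  'debdaaeaaecedddedeadec'
  #17 SA[17]=23  'dec'
  #18 SA[18]=18  'dedeadec'
  #19 SA[19]=10  'eaaecedddedeadec'
  #20 SA[20]=21  'eadec'
  #21 SA[21]=5  'ebdaaeaaecedddedeadec'
  #22 SA[22]=24  'ec'
  #23 SA[23]=13  'ecedddedeadec'
  #24 SA[24]=15  'edddedeadec'
  #25 SA[25]=19  'edeadec'

SA = [8, 11, 0, 3, 22, 9, 12, 6, 25, 2, 1, 14, 7, 16, 17, 20, 4, 23, 18, 10, 21, 5, 24, 13, 15, 19]
[i] adj suffixes → lcp
  [1] 8/11 → 3 ('aae')
  [2] 11/0 → 1 ('a')
  [3] 0/3 → 1 ('a')
  [4] 3/22 → 3 ('ade')
  [5] 22/9 → 1 ('a')
  [6] 9/12 → 2 ('ae')
  [7] 12/6 → 0 ('')
  [8] 6/25 → 0 ('')
  [9] 25/2 → 1 ('c')
  [10] 2/1 → 1 ('c')
  [11] 1/14 → 1 ('c')
  [12] 14/7 → 0 ('')
  [13] 7/16 → 1 ('d')
  [14] 16/17 → 2 ('dd')
  [15] 17/20 → 1 ('d')
  [16] 20/4 → 2 ('de')
  [17] 4/23 → 2 ('de')
  [18] 23/18 → 2 ('de')
  [19] 18/10 → 0 ('')
  [20] 10/21 → 2 ('ea')
  [21] 21/5 → 1 ('e')
  [22] 5/24 → 1 ('e')
  [23] 24/13 → 2 ('ec')
  [24] 13/15 → 1 ('e')
  [25] 15/19 → 2 ('ed')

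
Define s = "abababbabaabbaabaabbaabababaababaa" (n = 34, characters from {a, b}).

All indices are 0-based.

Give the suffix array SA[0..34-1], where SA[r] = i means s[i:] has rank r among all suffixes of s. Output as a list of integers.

[33, 32, 13, 27, 20, 9, 16, 30, 25, 7, 14, 28, 23, 21, 0, 2, 10, 17, 4, 31, 12, 26, 19, 8, 15, 29, 24, 6, 22, 1, 3, 11, 18, 5]

rank | idx | suffix
   0 |  33 | a
   1 |  32 | aa
   2 |  13 | aabaabbaabababaababaa
   3 |  27 | aababaa
   4 |  20 | aabababaababaa
   5 |   9 | aabbaabaabbaabababaababaa
   6 |  16 | aabbaabababaababaa
   7 |  30 | abaa
   8 |  25 | abaababaa
   9 |   7 | abaabbaabaabbaabababaababaa
  10 |  14 | abaabbaabababaababaa
  11 |  28 | ababaa
  12 |  23 | ababaababaa
  13 |  21 | abababaababaa
  14 |   0 | abababbabaabbaabaabbaabababaababaa
  15 |   2 | ababbabaabbaabaabbaabababaababaa
  16 |  10 | abbaabaabbaabababaababaa
  17 |  17 | abbaabababaababaa
  18 |   4 | abbabaabbaabaabbaabababaababaa
  19 |  31 | baa
  20 |  12 | baabaabbaabababaababaa
  21 |  26 | baababaa
  22 |  19 | baabababaababaa
  23 |   8 | baabbaabaabbaabababaababaa
  24 |  15 | baabbaabababaababaa
  25 |  29 | babaa
  26 |  24 | babaababaa
  27 |   6 | babaabbaabaabbaabababaababaa
  28 |  22 | bababaababaa
  29 |   1 | bababbabaabbaabaabbaabababaababaa
  30 |   3 | babbabaabbaabaabbaabababaababaa
  31 |  11 | bbaabaabbaabababaababaa
  32 |  18 | bbaabababaababaa
  33 |   5 | bbabaabbaabaabbaabababaababaa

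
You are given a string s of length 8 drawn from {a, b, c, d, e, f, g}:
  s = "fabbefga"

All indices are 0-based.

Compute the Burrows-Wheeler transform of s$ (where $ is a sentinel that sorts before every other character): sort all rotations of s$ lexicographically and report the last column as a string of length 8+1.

agfabb$ef

rank  rotation   last
    0  $fabbefga  a
    1  a$fabbefg  g
    2  abbefga$f  f
    3  bbefga$fa  a
    4  befga$fab  b
    5  efga$fabb  b
    6  fabbefga$  $
    7  fga$fabbe  e
    8  ga$fabbef  f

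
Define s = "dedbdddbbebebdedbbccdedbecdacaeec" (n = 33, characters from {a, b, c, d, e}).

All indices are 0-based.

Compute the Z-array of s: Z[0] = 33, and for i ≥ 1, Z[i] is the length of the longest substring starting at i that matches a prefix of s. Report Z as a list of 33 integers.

Z[0]=33
i=1: fresh scan; Z[1]=0
i=2: fresh scan; Z[2]=1 extend→box=[2,3)
i=3: fresh scan; Z[3]=0
i=4: fresh scan; Z[4]=1 extend→box=[4,5)
i=5: fresh scan; Z[5]=1 extend→box=[5,6)
i=6: fresh scan; Z[6]=1 extend→box=[6,7)
i=7: fresh scan; Z[7]=0
i=8: fresh scan; Z[8]=0
i=9: fresh scan; Z[9]=0
i=10: fresh scan; Z[10]=0
i=11: fresh scan; Z[11]=0
i=12: fresh scan; Z[12]=0
i=13: fresh scan; Z[13]=4 extend→box=[13,17)
i=14: min(r-i=3, Z[1]=0)=0; Z[14]=0
i=15: min(r-i=2, Z[2]=1)=1; Z[15]=1
i=16: min(r-i=1, Z[3]=0)=0; Z[16]=0
i=17: fresh scan; Z[17]=0
i=18: fresh scan; Z[18]=0
i=19: fresh scan; Z[19]=0
i=20: fresh scan; Z[20]=4 extend→box=[20,24)
i=21: min(r-i=3, Z[1]=0)=0; Z[21]=0
i=22: min(r-i=2, Z[2]=1)=1; Z[22]=1
i=23: min(r-i=1, Z[3]=0)=0; Z[23]=0
i=24: fresh scan; Z[24]=0
i=25: fresh scan; Z[25]=0
i=26: fresh scan; Z[26]=1 extend→box=[26,27)
i=27: fresh scan; Z[27]=0
i=28: fresh scan; Z[28]=0
i=29: fresh scan; Z[29]=0
i=30: fresh scan; Z[30]=0
i=31: fresh scan; Z[31]=0
i=32: fresh scan; Z[32]=0

[33, 0, 1, 0, 1, 1, 1, 0, 0, 0, 0, 0, 0, 4, 0, 1, 0, 0, 0, 0, 4, 0, 1, 0, 0, 0, 1, 0, 0, 0, 0, 0, 0]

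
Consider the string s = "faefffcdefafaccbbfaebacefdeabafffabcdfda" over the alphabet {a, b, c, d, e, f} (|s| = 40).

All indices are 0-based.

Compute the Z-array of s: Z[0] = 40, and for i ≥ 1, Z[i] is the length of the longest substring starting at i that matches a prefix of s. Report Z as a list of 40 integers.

[40, 0, 0, 1, 1, 1, 0, 0, 0, 2, 0, 2, 0, 0, 0, 0, 0, 3, 0, 0, 0, 0, 0, 0, 1, 0, 0, 0, 0, 0, 1, 1, 2, 0, 0, 0, 0, 1, 0, 0]

Z[0]=40
i=1: outside box; Z[1]=0
i=2: outside box; Z[2]=0
i=3: outside box; Z[3]=1 extend→box=[3,4)
i=4: outside box; Z[4]=1 extend→box=[4,5)
i=5: outside box; Z[5]=1 extend→box=[5,6)
i=6: outside box; Z[6]=0
i=7: outside box; Z[7]=0
i=8: outside box; Z[8]=0
i=9: outside box; Z[9]=2 extend→box=[9,11)
i=10: min(r-i=1, Z[1]=0)=0; Z[10]=0
i=11: outside box; Z[11]=2 extend→box=[11,13)
i=12: min(r-i=1, Z[1]=0)=0; Z[12]=0
i=13: outside box; Z[13]=0
i=14: outside box; Z[14]=0
i=15: outside box; Z[15]=0
i=16: outside box; Z[16]=0
i=17: outside box; Z[17]=3 extend→box=[17,20)
i=18: min(r-i=2, Z[1]=0)=0; Z[18]=0
i=19: min(r-i=1, Z[2]=0)=0; Z[19]=0
i=20: outside box; Z[20]=0
i=21: outside box; Z[21]=0
i=22: outside box; Z[22]=0
i=23: outside box; Z[23]=0
i=24: outside box; Z[24]=1 extend→box=[24,25)
i=25: outside box; Z[25]=0
i=26: outside box; Z[26]=0
i=27: outside box; Z[27]=0
i=28: outside box; Z[28]=0
i=29: outside box; Z[29]=0
i=30: outside box; Z[30]=1 extend→box=[30,31)
i=31: outside box; Z[31]=1 extend→box=[31,32)
i=32: outside box; Z[32]=2 extend→box=[32,34)
i=33: min(r-i=1, Z[1]=0)=0; Z[33]=0
i=34: outside box; Z[34]=0
i=35: outside box; Z[35]=0
i=36: outside box; Z[36]=0
i=37: outside box; Z[37]=1 extend→box=[37,38)
i=38: outside box; Z[38]=0
i=39: outside box; Z[39]=0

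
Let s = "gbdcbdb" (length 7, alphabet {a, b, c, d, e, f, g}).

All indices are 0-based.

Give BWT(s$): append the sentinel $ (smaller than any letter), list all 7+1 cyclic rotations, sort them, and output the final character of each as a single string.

bdcgdbb$

rank  rotation  last
    0  $gbdcbdb  b
    1  b$gbdcbd  d
    2  bdb$gbdc  c
    3  bdcbdb$g  g
    4  cbdb$gbd  d
    5  db$gbdcb  b
    6  dcbdb$gb  b
    7  gbdcbdb$  $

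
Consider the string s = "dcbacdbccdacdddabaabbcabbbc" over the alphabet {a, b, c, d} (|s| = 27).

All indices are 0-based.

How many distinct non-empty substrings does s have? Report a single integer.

340

rank→(start, suffix):
  0 → (17, 'aabbcabbbc')
  1 → (15, 'abaabbcabbbc')
  2 → (22, 'abbbc')
  3 → (18, 'abbcabbbc')
  4 → (3, 'acdbccdacdddabaabbcabbbc')
  5 → (10, 'acdddabaabbcabbbc')
  6 → (16, 'baabbcabbbc')
  7 → (2, 'bacdbccdacdddabaabbcabbbc')
  8 → (23, 'bbbc')
  9 → (24, 'bbc')
  10 → (19, 'bbcabbbc')
  11 → (25, 'bc')
  12 → (20, 'bcabbbc')
  13 → (6, 'bccdacdddabaabbcabbbc')
  14 → (26, 'c')
  15 → (21, 'cabbbc')
  16 → (1, 'cbacdbccdacdddabaabbcabbbc')
  17 → (7, 'ccdacdddabaabbcabbbc')
  18 → (8, 'cdacdddabaabbcabbbc')
  19 → (4, 'cdbccdacdddabaabbcabbbc')
  20 → (11, 'cdddabaabbcabbbc')
  21 → (14, 'dabaabbcabbbc')
  22 → (9, 'dacdddabaabbcabbbc')
  23 → (5, 'dbccdacdddabaabbcabbbc')
  24 → (0, 'dcbacdbccdacdddabaabbcabbbc')
  25 → (13, 'ddabaabbcabbbc')
  26 → (12, 'dddabaabbcabbbc')

SA = [17, 15, 22, 18, 3, 10, 16, 2, 23, 24, 19, 25, 20, 6, 26, 21, 1, 7, 8, 4, 11, 14, 9, 5, 0, 13, 12]
rank  pair      lcp
   1  s[17:],s[15:]  1  'a'
   2  s[15:],s[22:]  2  'ab'
   3  s[22:],s[18:]  3  'abb'
   4  s[18:],s[3:]  1  'a'
   5  s[3:],s[10:]  3  'acd'
   6  s[10:],s[16:]  0  ''
   7  s[16:],s[2:]  2  'ba'
   8  s[2:],s[23:]  1  'b'
   9  s[23:],s[24:]  2  'bb'
  10  s[24:],s[19:]  3  'bbc'
  11  s[19:],s[25:]  1  'b'
  12  s[25:],s[20:]  2  'bc'
  13  s[20:],s[6:]  2  'bc'
  14  s[6:],s[26:]  0  ''
  15  s[26:],s[21:]  1  'c'
  16  s[21:],s[1:]  1  'c'
  17  s[1:],s[7:]  1  'c'
  18  s[7:],s[8:]  1  'c'
  19  s[8:],s[4:]  2  'cd'
  20  s[4:],s[11:]  2  'cd'
  21  s[11:],s[14:]  0  ''
  22  s[14:],s[9:]  2  'da'
  23  s[9:],s[5:]  1  'd'
  24  s[5:],s[0:]  1  'd'
  25  s[0:],s[13:]  1  'd'
  26  s[13:],s[12:]  2  'dd'

n(n+1)/2 = 27·28/2 = 378
Σ LCP = 0 + 1 + 2 + 3 + 1 + 3 + 0 + 2 + 1 + 2 + 3 + 1 + 2 + 2 + 0 + 1 + 1 + 1 + 1 + 2 + 2 + 0 + 2 + 1 + 1 + 1 + 2 = 38
distinct = 378 − 38 = 340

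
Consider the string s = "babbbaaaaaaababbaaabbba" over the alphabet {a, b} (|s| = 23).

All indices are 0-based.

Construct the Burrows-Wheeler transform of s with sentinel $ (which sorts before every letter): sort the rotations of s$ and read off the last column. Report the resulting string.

abbaaaabaaababbbba$bbaaa

rank  rotation                  last
    0  $babbbaaaaaaababbaaabbba  a
    1  a$babbbaaaaaaababbaaabbb  b
    2  aaaaaaababbaaabbba$babbb  b
    3  aaaaaababbaaabbba$babbba  a
    4  aaaaababbaaabbba$babbbaa  a
    5  aaaababbaaabbba$babbbaaa  a
    6  aaababbaaabbba$babbbaaaa  a
    7  aaabbba$babbbaaaaaaababb  b
    8  aababbaaabbba$babbbaaaaa  a
    9  aabbba$babbbaaaaaaababba  a
   10  ababbaaabbba$babbbaaaaaa  a
   11  abbaaabbba$babbbaaaaaaab  b
   12  abbba$babbbaaaaaaababbaa  a
   13  abbbaaaaaaababbaaabbba$b  b
   14  ba$babbbaaaaaaababbaaabb  b
   15  baaaaaaababbaaabbba$babb  b
   16  baaabbba$babbbaaaaaaabab  b
   17  babbaaabbba$babbbaaaaaaa  a
   18  babbbaaaaaaababbaaabbba$  $
   19  bba$babbbaaaaaaababbaaab  b
   20  bbaaaaaaababbaaabbba$bab  b
   21  bbaaabbba$babbbaaaaaaaba  a
   22  bbba$babbbaaaaaaababbaaa  a
   23  bbbaaaaaaababbaaabbba$ba  a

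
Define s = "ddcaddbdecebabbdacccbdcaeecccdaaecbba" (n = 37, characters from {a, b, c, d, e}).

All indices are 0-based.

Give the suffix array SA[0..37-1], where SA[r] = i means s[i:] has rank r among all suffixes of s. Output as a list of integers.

[36, 30, 12, 16, 3, 31, 23, 35, 11, 34, 13, 14, 20, 6, 2, 22, 33, 19, 18, 17, 26, 27, 28, 9, 29, 15, 5, 1, 21, 4, 0, 7, 10, 32, 25, 8, 24]

rank→(start, suffix):
  0 → (36, 'a')
  1 → (30, 'aaecbba')
  2 → (12, 'abbdacccbdcaeecccdaaecbba')
  3 → (16, 'acccbdcaeecccdaaecbba')
  4 → (3, 'addbdecebabbdacccbdcaeecccdaaecbba')
  5 → (31, 'aecbba')
  6 → (23, 'aeecccdaaecbba')
  7 → (35, 'ba')
  8 → (11, 'babbdacccbdcaeecccdaaecbba')
  9 → (34, 'bba')
  10 → (13, 'bbdacccbdcaeecccdaaecbba')
  11 → (14, 'bdacccbdcaeecccdaaecbba')
  12 → (20, 'bdcaeecccdaaecbba')
  13 → (6, 'bdecebabbdacccbdcaeecccdaaecbba')
  14 → (2, 'caddbdecebabbdacccbdcaeecccdaaecbba')
  15 → (22, 'caeecccdaaecbba')
  16 → (33, 'cbba')
  17 → (19, 'cbdcaeecccdaaecbba')
  18 → (18, 'ccbdcaeecccdaaecbba')
  19 → (17, 'cccbdcaeecccdaaecbba')
  20 → (26, 'cccdaaecbba')
  21 → (27, 'ccdaaecbba')
  22 → (28, 'cdaaecbba')
  23 → (9, 'cebabbdacccbdcaeecccdaaecbba')
  24 → (29, 'daaecbba')
  25 → (15, 'dacccbdcaeecccdaaecbba')
  26 → (5, 'dbdecebabbdacccbdcaeecccdaaecbba')
  27 → (1, 'dcaddbdecebabbdacccbdcaeecccdaaecbba')
  28 → (21, 'dcaeecccdaaecbba')
  29 → (4, 'ddbdecebabbdacccbdcaeecccdaaecbba')
  30 → (0, 'ddcaddbdecebabbdacccbdcaeecccdaaecbba')
  31 → (7, 'decebabbdacccbdcaeecccdaaecbba')
  32 → (10, 'ebabbdacccbdcaeecccdaaecbba')
  33 → (32, 'ecbba')
  34 → (25, 'ecccdaaecbba')
  35 → (8, 'ecebabbdacccbdcaeecccdaaecbba')
  36 → (24, 'eecccdaaecbba')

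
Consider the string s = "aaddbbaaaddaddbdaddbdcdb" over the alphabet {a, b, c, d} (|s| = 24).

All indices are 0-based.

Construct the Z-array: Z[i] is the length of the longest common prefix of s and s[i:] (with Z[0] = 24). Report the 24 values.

[24, 1, 0, 0, 0, 0, 2, 4, 1, 0, 0, 1, 0, 0, 0, 0, 1, 0, 0, 0, 0, 0, 0, 0]

Z[0]=24
i=1: outside box; Z[1]=1 scan→box=[1,2)
i=2: outside box; Z[2]=0
i=3: outside box; Z[3]=0
i=4: outside box; Z[4]=0
i=5: outside box; Z[5]=0
i=6: outside box; Z[6]=2 scan→box=[6,8)
i=7: min(r-i=1, Z[1]=1)=1; Z[7]=4 scan→box=[7,11)
i=8: min(r-i=3, Z[1]=1)=1; Z[8]=1
i=9: min(r-i=2, Z[2]=0)=0; Z[9]=0
i=10: min(r-i=1, Z[3]=0)=0; Z[10]=0
i=11: outside box; Z[11]=1 scan→box=[11,12)
i=12: outside box; Z[12]=0
i=13: outside box; Z[13]=0
i=14: outside box; Z[14]=0
i=15: outside box; Z[15]=0
i=16: outside box; Z[16]=1 scan→box=[16,17)
i=17: outside box; Z[17]=0
i=18: outside box; Z[18]=0
i=19: outside box; Z[19]=0
i=20: outside box; Z[20]=0
i=21: outside box; Z[21]=0
i=22: outside box; Z[22]=0
i=23: outside box; Z[23]=0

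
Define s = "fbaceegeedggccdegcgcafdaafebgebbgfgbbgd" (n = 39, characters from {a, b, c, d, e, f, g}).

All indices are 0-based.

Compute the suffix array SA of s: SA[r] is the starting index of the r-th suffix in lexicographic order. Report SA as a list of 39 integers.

rank | idx | suffix
   0 |  23 | aafebgebbgfgbbgd
   1 |   2 | aceegeedggccdegcgcafdaafebgebbgfgbbgd
   2 |  20 | afdaafebgebbgfgbbgd
   3 |  24 | afebgebbgfgbbgd
   4 |   1 | baceegeedggccdegcgcafdaafebgebbgfgbbgd
   5 |  35 | bbgd
   6 |  30 | bbgfgbbgd
   7 |  36 | bgd
   8 |  27 | bgebbgfgbbgd
   9 |  31 | bgfgbbgd
  10 |  19 | cafdaafebgebbgfgbbgd
  11 |  12 | ccdegcgcafdaafebgebbgfgbbgd
  12 |  13 | cdegcgcafdaafebgebbgfgbbgd
  13 |   3 | ceegeedggccdegcgcafdaafebgebbgfgbbgd
  14 |  17 | cgcafdaafebgebbgfgbbgd
  15 |  38 | d
  16 |  22 | daafebgebbgfgbbgd
  17 |  14 | degcgcafdaafebgebbgfgbbgd
  18 |   9 | dggccdegcgcafdaafebgebbgfgbbgd
  19 |  29 | ebbgfgbbgd
  20 |  26 | ebgebbgfgbbgd
  21 |   8 | edggccdegcgcafdaafebgebbgfgbbgd
  22 |   7 | eedggccdegcgcafdaafebgebbgfgbbgd
  23 |   4 | eegeedggccdegcgcafdaafebgebbgfgbbgd
  24 |  15 | egcgcafdaafebgebbgfgbbgd
  25 |   5 | egeedggccdegcgcafdaafebgebbgfgbbgd
  26 |   0 | fbaceegeedggccdegcgcafdaafebgebbgfgbbgd
  27 |  21 | fdaafebgebbgfgbbgd
  28 |  25 | febgebbgfgbbgd
  29 |  33 | fgbbgd
  30 |  34 | gbbgd
  31 |  18 | gcafdaafebgebbgfgbbgd
  32 |  11 | gccdegcgcafdaafebgebbgfgbbgd
  33 |  16 | gcgcafdaafebgebbgfgbbgd
  34 |  37 | gd
  35 |  28 | gebbgfgbbgd
  36 |   6 | geedggccdegcgcafdaafebgebbgfgbbgd
  37 |  32 | gfgbbgd
  38 |  10 | ggccdegcgcafdaafebgebbgfgbbgd

[23, 2, 20, 24, 1, 35, 30, 36, 27, 31, 19, 12, 13, 3, 17, 38, 22, 14, 9, 29, 26, 8, 7, 4, 15, 5, 0, 21, 25, 33, 34, 18, 11, 16, 37, 28, 6, 32, 10]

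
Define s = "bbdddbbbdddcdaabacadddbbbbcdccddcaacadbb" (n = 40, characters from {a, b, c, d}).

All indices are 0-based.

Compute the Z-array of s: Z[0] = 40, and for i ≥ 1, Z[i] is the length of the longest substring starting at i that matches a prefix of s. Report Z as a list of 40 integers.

Z[0]=40
i=1: outside box; Z[1]=1 scan→box=[1,2)
i=2: outside box; Z[2]=0
i=3: outside box; Z[3]=0
i=4: outside box; Z[4]=0
i=5: outside box; Z[5]=2 scan→box=[5,7)
i=6: min(r-i=1, Z[1]=1)=1; Z[6]=5 scan→box=[6,11)
i=7: min(r-i=4, Z[1]=1)=1; Z[7]=1
i=8: min(r-i=3, Z[2]=0)=0; Z[8]=0
i=9: min(r-i=2, Z[3]=0)=0; Z[9]=0
i=10: min(r-i=1, Z[4]=0)=0; Z[10]=0
i=11: outside box; Z[11]=0
i=12: outside box; Z[12]=0
i=13: outside box; Z[13]=0
i=14: outside box; Z[14]=0
i=15: outside box; Z[15]=1 scan→box=[15,16)
i=16: outside box; Z[16]=0
i=17: outside box; Z[17]=0
i=18: outside box; Z[18]=0
i=19: outside box; Z[19]=0
i=20: outside box; Z[20]=0
i=21: outside box; Z[21]=0
i=22: outside box; Z[22]=2 scan→box=[22,24)
i=23: min(r-i=1, Z[1]=1)=1; Z[23]=2 scan→box=[23,25)
i=24: min(r-i=1, Z[1]=1)=1; Z[24]=2 scan→box=[24,26)
i=25: min(r-i=1, Z[1]=1)=1; Z[25]=1
i=26: outside box; Z[26]=0
i=27: outside box; Z[27]=0
i=28: outside box; Z[28]=0
i=29: outside box; Z[29]=0
i=30: outside box; Z[30]=0
i=31: outside box; Z[31]=0
i=32: outside box; Z[32]=0
i=33: outside box; Z[33]=0
i=34: outside box; Z[34]=0
i=35: outside box; Z[35]=0
i=36: outside box; Z[36]=0
i=37: outside box; Z[37]=0
i=38: outside box; Z[38]=2 scan→box=[38,40)
i=39: min(r-i=1, Z[1]=1)=1; Z[39]=1

[40, 1, 0, 0, 0, 2, 5, 1, 0, 0, 0, 0, 0, 0, 0, 1, 0, 0, 0, 0, 0, 0, 2, 2, 2, 1, 0, 0, 0, 0, 0, 0, 0, 0, 0, 0, 0, 0, 2, 1]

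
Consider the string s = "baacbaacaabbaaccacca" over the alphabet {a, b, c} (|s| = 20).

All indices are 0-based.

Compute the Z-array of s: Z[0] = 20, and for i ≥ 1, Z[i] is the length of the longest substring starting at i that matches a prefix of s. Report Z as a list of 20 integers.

Z[0]=20
i=1: outside box; Z[1]=0
i=2: outside box; Z[2]=0
i=3: outside box; Z[3]=0
i=4: outside box; Z[4]=4 scan→box=[4,8)
i=5: min(r-i=3, Z[1]=0)=0; Z[5]=0
i=6: min(r-i=2, Z[2]=0)=0; Z[6]=0
i=7: min(r-i=1, Z[3]=0)=0; Z[7]=0
i=8: outside box; Z[8]=0
i=9: outside box; Z[9]=0
i=10: outside box; Z[10]=1 scan→box=[10,11)
i=11: outside box; Z[11]=4 scan→box=[11,15)
i=12: min(r-i=3, Z[1]=0)=0; Z[12]=0
i=13: min(r-i=2, Z[2]=0)=0; Z[13]=0
i=14: min(r-i=1, Z[3]=0)=0; Z[14]=0
i=15: outside box; Z[15]=0
i=16: outside box; Z[16]=0
i=17: outside box; Z[17]=0
i=18: outside box; Z[18]=0
i=19: outside box; Z[19]=0

[20, 0, 0, 0, 4, 0, 0, 0, 0, 0, 1, 4, 0, 0, 0, 0, 0, 0, 0, 0]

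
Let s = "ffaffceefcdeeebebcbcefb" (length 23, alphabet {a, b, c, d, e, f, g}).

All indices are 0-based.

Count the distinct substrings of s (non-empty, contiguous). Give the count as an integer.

251

rank→(start, suffix):
  0 → (2, 'affceefcdeeebebcbcefb')
  1 → (22, 'b')
  2 → (16, 'bcbcefb')
  3 → (18, 'bcefb')
  4 → (14, 'bebcbcefb')
  5 → (17, 'cbcefb')
  6 → (9, 'cdeeebebcbcefb')
  7 → (5, 'ceefcdeeebebcbcefb')
  8 → (19, 'cefb')
  9 → (10, 'deeebebcbcefb')
  10 → (15, 'ebcbcefb')
  11 → (13, 'ebebcbcefb')
  12 → (12, 'eebebcbcefb')
  13 → (11, 'eeebebcbcefb')
  14 → (6, 'eefcdeeebebcbcefb')
  15 → (20, 'efb')
  16 → (7, 'efcdeeebebcbcefb')
  17 → (1, 'faffceefcdeeebebcbcefb')
  18 → (21, 'fb')
  19 → (8, 'fcdeeebebcbcefb')
  20 → (4, 'fceefcdeeebebcbcefb')
  21 → (0, 'ffaffceefcdeeebebcbcefb')
  22 → (3, 'ffceefcdeeebebcbcefb')

SA = [2, 22, 16, 18, 14, 17, 9, 5, 19, 10, 15, 13, 12, 11, 6, 20, 7, 1, 21, 8, 4, 0, 3]
i: (SA[i-1],SA[i]) lcp shared
  1: (2,22) 0 ''
  2: (22,16) 1 'b'
  3: (16,18) 2 'bc'
  4: (18,14) 1 'b'
  5: (14,17) 0 ''
  6: (17,9) 1 'c'
  7: (9,5) 1 'c'
  8: (5,19) 2 'ce'
  9: (19,10) 0 ''
  10: (10,15) 0 ''
  11: (15,13) 2 'eb'
  12: (13,12) 1 'e'
  13: (12,11) 2 'ee'
  14: (11,6) 2 'ee'
  15: (6,20) 1 'e'
  16: (20,7) 2 'ef'
  17: (7,1) 0 ''
  18: (1,21) 1 'f'
  19: (21,8) 1 'f'
  20: (8,4) 2 'fc'
  21: (4,0) 1 'f'
  22: (0,3) 2 'ff'

n(n+1)/2 = 23·24/2 = 276
Σ LCP = 0 + 0 + 1 + 2 + 1 + 0 + 1 + 1 + 2 + 0 + 0 + 2 + 1 + 2 + 2 + 1 + 2 + 0 + 1 + 1 + 2 + 1 + 2 = 25
distinct = 276 − 25 = 251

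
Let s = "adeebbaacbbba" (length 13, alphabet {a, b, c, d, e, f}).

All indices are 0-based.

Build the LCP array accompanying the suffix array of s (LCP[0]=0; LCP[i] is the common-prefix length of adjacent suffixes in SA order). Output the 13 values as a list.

[0, 1, 1, 1, 0, 2, 1, 3, 2, 0, 0, 0, 1]

rank | idx | suffix
   0 |  12 | a
   1 |   6 | aacbbba
   2 |   7 | acbbba
   3 |   0 | adeebbaacbbba
   4 |  11 | ba
   5 |   5 | baacbbba
   6 |  10 | bba
   7 |   4 | bbaacbbba
   8 |   9 | bbba
   9 |   8 | cbbba
  10 |   1 | deebbaacbbba
  11 |   3 | ebbaacbbba
  12 |   2 | eebbaacbbba

SA = [12, 6, 7, 0, 11, 5, 10, 4, 9, 8, 1, 3, 2]
i: (SA[i-1],SA[i]) lcp shared
  1: (12,6) 1 'a'
  2: (6,7) 1 'a'
  3: (7,0) 1 'a'
  4: (0,11) 0 ''
  5: (11,5) 2 'ba'
  6: (5,10) 1 'b'
  7: (10,4) 3 'bba'
  8: (4,9) 2 'bb'
  9: (9,8) 0 ''
  10: (8,1) 0 ''
  11: (1,3) 0 ''
  12: (3,2) 1 'e'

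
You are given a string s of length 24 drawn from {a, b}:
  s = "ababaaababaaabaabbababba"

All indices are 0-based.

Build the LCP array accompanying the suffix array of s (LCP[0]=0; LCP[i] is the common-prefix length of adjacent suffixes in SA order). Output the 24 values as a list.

rank→(start, suffix):
  0 → (23, 'a')
  1 → (10, 'aaabaabbababba')
  2 → (4, 'aaababaaabaabbababba')
  3 → (11, 'aabaabbababba')
  4 → (5, 'aababaaabaabbababba')
  5 → (14, 'aabbababba')
  6 → (8, 'abaaabaabbababba')
  7 → (2, 'abaaababaaabaabbababba')
  8 → (12, 'abaabbababba')
  9 → (6, 'ababaaabaabbababba')
  10 → (0, 'ababaaababaaabaabbababba')
  11 → (18, 'ababba')
  12 → (20, 'abba')
  13 → (15, 'abbababba')
  14 → (22, 'ba')
  15 → (9, 'baaabaabbababba')
  16 → (3, 'baaababaaabaabbababba')
  17 → (13, 'baabbababba')
  18 → (7, 'babaaabaabbababba')
  19 → (1, 'babaaababaaabaabbababba')
  20 → (17, 'bababba')
  21 → (19, 'babba')
  22 → (21, 'bba')
  23 → (16, 'bbababba')

SA = [23, 10, 4, 11, 5, 14, 8, 2, 12, 6, 0, 18, 20, 15, 22, 9, 3, 13, 7, 1, 17, 19, 21, 16]
[i] adj suffixes → lcp
  [1] 23/10 → 1 ('a')
  [2] 10/4 → 5 ('aaaba')
  [3] 4/11 → 2 ('aa')
  [4] 11/5 → 4 ('aaba')
  [5] 5/14 → 3 ('aab')
  [6] 14/8 → 1 ('a')
  [7] 8/2 → 7 ('abaaaba')
  [8] 2/12 → 4 ('abaa')
  [9] 12/6 → 3 ('aba')
  [10] 6/0 → 9 ('ababaaaba')
  [11] 0/18 → 4 ('abab')
  [12] 18/20 → 2 ('ab')
  [13] 20/15 → 4 ('abba')
  [14] 15/22 → 0 ('')
  [15] 22/9 → 2 ('ba')
  [16] 9/3 → 6 ('baaaba')
  [17] 3/13 → 3 ('baa')
  [18] 13/7 → 2 ('ba')
  [19] 7/1 → 8 ('babaaaba')
  [20] 1/17 → 4 ('baba')
  [21] 17/19 → 3 ('bab')
  [22] 19/21 → 1 ('b')
  [23] 21/16 → 3 ('bba')

[0, 1, 5, 2, 4, 3, 1, 7, 4, 3, 9, 4, 2, 4, 0, 2, 6, 3, 2, 8, 4, 3, 1, 3]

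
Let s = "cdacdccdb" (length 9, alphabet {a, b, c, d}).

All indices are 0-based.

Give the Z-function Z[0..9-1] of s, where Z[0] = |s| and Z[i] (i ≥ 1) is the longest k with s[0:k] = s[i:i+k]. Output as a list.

[9, 0, 0, 2, 0, 1, 2, 0, 0]

Z[0]=9
i=1: i≥r, start 0; Z[1]=0
i=2: i≥r, start 0; Z[2]=0
i=3: i≥r, start 0; Z[3]=2 extend→box=[3,5)
i=4: min(r-i=1, Z[1]=0)=0; Z[4]=0
i=5: i≥r, start 0; Z[5]=1 extend→box=[5,6)
i=6: i≥r, start 0; Z[6]=2 extend→box=[6,8)
i=7: min(r-i=1, Z[1]=0)=0; Z[7]=0
i=8: i≥r, start 0; Z[8]=0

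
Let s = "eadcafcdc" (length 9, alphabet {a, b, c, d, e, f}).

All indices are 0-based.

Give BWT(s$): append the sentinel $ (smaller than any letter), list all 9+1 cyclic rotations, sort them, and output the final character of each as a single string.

rank  rotation    last
    0  $eadcafcdc  c
    1  adcafcdc$e  e
    2  afcdc$eadc  c
    3  c$eadcafcd  d
    4  cafcdc$ead  d
    5  cdc$eadcaf  f
    6  dc$eadcafc  c
    7  dcafcdc$ea  a
    8  eadcafcdc$  $
    9  fcdc$eadca  a

cecddfca$a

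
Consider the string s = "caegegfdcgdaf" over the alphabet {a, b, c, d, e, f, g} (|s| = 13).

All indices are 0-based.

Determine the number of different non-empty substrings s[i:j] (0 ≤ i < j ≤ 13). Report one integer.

rank | idx | suffix
   0 |   1 | aegegfdcgdaf
   1 |  11 | af
   2 |   0 | caegegfdcgdaf
   3 |   8 | cgdaf
   4 |  10 | daf
   5 |   7 | dcgdaf
   6 |   2 | egegfdcgdaf
   7 |   4 | egfdcgdaf
   8 |  12 | f
   9 |   6 | fdcgdaf
  10 |   9 | gdaf
  11 |   3 | gegfdcgdaf
  12 |   5 | gfdcgdaf

SA = [1, 11, 0, 8, 10, 7, 2, 4, 12, 6, 9, 3, 5]
[i] adj suffixes → lcp
  [1] 1/11 → 1 ('a')
  [2] 11/0 → 0 ('')
  [3] 0/8 → 1 ('c')
  [4] 8/10 → 0 ('')
  [5] 10/7 → 1 ('d')
  [6] 7/2 → 0 ('')
  [7] 2/4 → 2 ('eg')
  [8] 4/12 → 0 ('')
  [9] 12/6 → 1 ('f')
  [10] 6/9 → 0 ('')
  [11] 9/3 → 1 ('g')
  [12] 3/5 → 1 ('g')

n(n+1)/2 = 13·14/2 = 91
Σ LCP = 0 + 1 + 0 + 1 + 0 + 1 + 0 + 2 + 0 + 1 + 0 + 1 + 1 = 8
distinct = 91 − 8 = 83

83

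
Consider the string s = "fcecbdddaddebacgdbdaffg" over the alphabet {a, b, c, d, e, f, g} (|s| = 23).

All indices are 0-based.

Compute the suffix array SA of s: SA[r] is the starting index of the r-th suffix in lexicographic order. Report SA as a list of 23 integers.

[13, 8, 19, 12, 17, 4, 3, 1, 14, 7, 18, 16, 6, 5, 9, 10, 11, 2, 0, 20, 21, 22, 15]

rank | idx | suffix
   0 |  13 | acgdbdaffg
   1 |   8 | addebacgdbdaffg
   2 |  19 | affg
   3 |  12 | bacgdbdaffg
   4 |  17 | bdaffg
   5 |   4 | bdddaddebacgdbdaffg
   6 |   3 | cbdddaddebacgdbdaffg
   7 |   1 | cecbdddaddebacgdbdaffg
   8 |  14 | cgdbdaffg
   9 |   7 | daddebacgdbdaffg
  10 |  18 | daffg
  11 |  16 | dbdaffg
  12 |   6 | ddaddebacgdbdaffg
  13 |   5 | dddaddebacgdbdaffg
  14 |   9 | ddebacgdbdaffg
  15 |  10 | debacgdbdaffg
  16 |  11 | ebacgdbdaffg
  17 |   2 | ecbdddaddebacgdbdaffg
  18 |   0 | fcecbdddaddebacgdbdaffg
  19 |  20 | ffg
  20 |  21 | fg
  21 |  22 | g
  22 |  15 | gdbdaffg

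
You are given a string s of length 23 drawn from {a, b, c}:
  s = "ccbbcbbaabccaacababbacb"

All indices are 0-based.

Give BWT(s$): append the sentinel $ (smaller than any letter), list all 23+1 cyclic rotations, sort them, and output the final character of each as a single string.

bbccbaabcbabcacbacaabcb$

rank  rotation                  last
    0  $ccbbcbbaabccaacababbacb  b
    1  aabccaacababbacb$ccbbcbb  b
    2  aacababbacb$ccbbcbbaabcc  c
    3  ababbacb$ccbbcbbaabccaac  c
    4  abbacb$ccbbcbbaabccaacab  b
    5  abccaacababbacb$ccbbcbba  a
    6  acababbacb$ccbbcbbaabcca  a
    7  acb$ccbbcbbaabccaacababb  b
    8  b$ccbbcbbaabccaacababbac  c
    9  baabccaacababbacb$ccbbcb  b
   10  babbacb$ccbbcbbaabccaaca  a
   11  bacb$ccbbcbbaabccaacabab  b
   12  bbaabccaacababbacb$ccbbc  c
   13  bbacb$ccbbcbbaabccaacaba  a
   14  bbcbbaabccaacababbacb$cc  c
   15  bcbbaabccaacababbacb$ccb  b
   16  bccaacababbacb$ccbbcbbaa  a
   17  caacababbacb$ccbbcbbaabc  c
   18  cababbacb$ccbbcbbaabccaa  a
   19  cb$ccbbcbbaabccaacababba  a
   20  cbbaabccaacababbacb$ccbb  b
   21  cbbcbbaabccaacababbacb$c  c
   22  ccaacababbacb$ccbbcbbaab  b
   23  ccbbcbbaabccaacababbacb$  $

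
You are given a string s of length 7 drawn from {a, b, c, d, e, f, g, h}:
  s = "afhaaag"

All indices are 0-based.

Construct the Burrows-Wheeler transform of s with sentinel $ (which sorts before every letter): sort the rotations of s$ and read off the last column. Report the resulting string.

rank  rotation  last
    0  $afhaaag  g
    1  aaag$afh  h
    2  aag$afha  a
    3  afhaaag$  $
    4  ag$afhaa  a
    5  fhaaag$a  a
    6  g$afhaaa  a
    7  haaag$af  f

gha$aaaf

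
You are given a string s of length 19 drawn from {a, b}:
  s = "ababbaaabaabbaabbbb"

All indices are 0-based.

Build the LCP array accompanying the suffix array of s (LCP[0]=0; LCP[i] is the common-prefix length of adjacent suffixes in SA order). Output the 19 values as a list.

[0, 2, 3, 4, 1, 3, 2, 5, 3, 0, 1, 3, 5, 2, 1, 2, 4, 2, 3]

rank→(start, suffix):
  0 → (5, 'aaabaabbaabbbb')
  1 → (6, 'aabaabbaabbbb')
  2 → (9, 'aabbaabbbb')
  3 → (13, 'aabbbb')
  4 → (7, 'abaabbaabbbb')
  5 → (0, 'ababbaaabaabbaabbbb')
  6 → (2, 'abbaaabaabbaabbbb')
  7 → (10, 'abbaabbbb')
  8 → (14, 'abbbb')
  9 → (18, 'b')
  10 → (4, 'baaabaabbaabbbb')
  11 → (8, 'baabbaabbbb')
  12 → (12, 'baabbbb')
  13 → (1, 'babbaaabaabbaabbbb')
  14 → (17, 'bb')
  15 → (3, 'bbaaabaabbaabbbb')
  16 → (11, 'bbaabbbb')
  17 → (16, 'bbb')
  18 → (15, 'bbbb')

SA = [5, 6, 9, 13, 7, 0, 2, 10, 14, 18, 4, 8, 12, 1, 17, 3, 11, 16, 15]
[i] adj suffixes → lcp
  [1] 5/6 → 2 ('aa')
  [2] 6/9 → 3 ('aab')
  [3] 9/13 → 4 ('aabb')
  [4] 13/7 → 1 ('a')
  [5] 7/0 → 3 ('aba')
  [6] 0/2 → 2 ('ab')
  [7] 2/10 → 5 ('abbaa')
  [8] 10/14 → 3 ('abb')
  [9] 14/18 → 0 ('')
  [10] 18/4 → 1 ('b')
  [11] 4/8 → 3 ('baa')
  [12] 8/12 → 5 ('baabb')
  [13] 12/1 → 2 ('ba')
  [14] 1/17 → 1 ('b')
  [15] 17/3 → 2 ('bb')
  [16] 3/11 → 4 ('bbaa')
  [17] 11/16 → 2 ('bb')
  [18] 16/15 → 3 ('bbb')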